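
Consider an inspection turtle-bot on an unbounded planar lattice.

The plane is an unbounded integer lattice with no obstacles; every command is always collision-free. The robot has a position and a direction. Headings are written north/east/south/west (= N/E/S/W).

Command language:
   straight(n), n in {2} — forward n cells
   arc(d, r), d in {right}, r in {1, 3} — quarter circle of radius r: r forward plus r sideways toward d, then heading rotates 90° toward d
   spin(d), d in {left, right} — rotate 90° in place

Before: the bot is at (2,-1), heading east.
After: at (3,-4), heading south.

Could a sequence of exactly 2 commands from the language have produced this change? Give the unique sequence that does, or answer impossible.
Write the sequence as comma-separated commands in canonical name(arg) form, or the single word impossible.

key: cell and facing (now S) both changed — the 2 commands mix motion and turning
from: at (2,-1), heading east
[1] after arc(right, 1): at (3,-2), heading south
[2] after straight(2): at (3,-4), heading south
no other 2-command option fits: unique.

arc(right, 1), straight(2)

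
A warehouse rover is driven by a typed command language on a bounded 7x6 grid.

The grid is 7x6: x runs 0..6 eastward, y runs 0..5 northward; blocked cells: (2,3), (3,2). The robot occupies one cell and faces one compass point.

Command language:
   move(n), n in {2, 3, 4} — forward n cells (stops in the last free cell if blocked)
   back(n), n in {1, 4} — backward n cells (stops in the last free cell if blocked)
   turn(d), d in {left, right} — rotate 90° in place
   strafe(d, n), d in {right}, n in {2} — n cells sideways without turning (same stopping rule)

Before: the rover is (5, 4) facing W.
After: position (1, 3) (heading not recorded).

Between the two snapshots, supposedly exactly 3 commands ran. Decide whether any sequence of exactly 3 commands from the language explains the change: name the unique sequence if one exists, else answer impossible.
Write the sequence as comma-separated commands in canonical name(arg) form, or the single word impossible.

key: running back(1) before move(4) would end elsewhere — order is forced
from: (5, 4) facing W
1. move(4) → (1, 4) facing W
2. turn(right) → (1, 4) facing N
3. back(1) → (1, 3) facing N
no rival 3-sequence matches.

move(4), turn(right), back(1)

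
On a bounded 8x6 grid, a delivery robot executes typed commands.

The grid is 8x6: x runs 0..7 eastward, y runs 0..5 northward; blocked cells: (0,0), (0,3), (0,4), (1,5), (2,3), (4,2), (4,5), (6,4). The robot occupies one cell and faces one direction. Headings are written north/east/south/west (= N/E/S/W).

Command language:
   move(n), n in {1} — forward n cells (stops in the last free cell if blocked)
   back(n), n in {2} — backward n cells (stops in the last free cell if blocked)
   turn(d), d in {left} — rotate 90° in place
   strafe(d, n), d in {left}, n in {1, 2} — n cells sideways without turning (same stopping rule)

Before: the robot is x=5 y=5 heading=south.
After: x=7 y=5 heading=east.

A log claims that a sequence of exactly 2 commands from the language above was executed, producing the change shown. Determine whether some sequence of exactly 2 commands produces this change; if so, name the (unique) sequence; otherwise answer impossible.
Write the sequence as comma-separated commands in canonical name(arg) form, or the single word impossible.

key: position moved to (7,5) AND the heading swung to E — translation plus rotation needed
begin: x=5 y=5 heading=south
t=1 strafe(left, 2) ⇒ x=7 y=5 heading=south
t=2 turn(left) ⇒ x=7 y=5 heading=east
all 25 alternatives checked — unique.

strafe(left, 2), turn(left)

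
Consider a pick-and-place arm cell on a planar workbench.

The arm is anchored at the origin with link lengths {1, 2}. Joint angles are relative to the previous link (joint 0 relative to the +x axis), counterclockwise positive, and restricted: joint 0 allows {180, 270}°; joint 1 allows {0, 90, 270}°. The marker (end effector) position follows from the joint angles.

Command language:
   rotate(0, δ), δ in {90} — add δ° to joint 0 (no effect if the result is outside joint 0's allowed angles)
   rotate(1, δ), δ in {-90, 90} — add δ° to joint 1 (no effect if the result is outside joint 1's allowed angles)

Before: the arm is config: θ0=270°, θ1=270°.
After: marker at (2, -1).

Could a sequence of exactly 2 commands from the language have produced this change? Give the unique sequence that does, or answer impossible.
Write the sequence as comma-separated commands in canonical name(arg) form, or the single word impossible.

start: config: θ0=270°, θ1=270°
t=1 rotate(1, 90) ⇒ config: θ0=270°, θ1=0°
t=2 rotate(1, 90) ⇒ config: θ0=270°, θ1=90°
all 9 alternatives checked — unique.

rotate(1, 90), rotate(1, 90)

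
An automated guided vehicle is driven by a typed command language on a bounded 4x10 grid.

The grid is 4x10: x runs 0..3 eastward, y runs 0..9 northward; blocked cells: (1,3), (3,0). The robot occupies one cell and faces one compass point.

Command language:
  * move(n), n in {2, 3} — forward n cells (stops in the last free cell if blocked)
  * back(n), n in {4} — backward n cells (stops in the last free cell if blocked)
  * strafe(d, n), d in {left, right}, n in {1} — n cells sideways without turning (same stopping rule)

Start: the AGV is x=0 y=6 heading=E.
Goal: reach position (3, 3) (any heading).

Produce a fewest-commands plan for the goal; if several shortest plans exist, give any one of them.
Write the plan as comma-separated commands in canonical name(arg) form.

from: x=0 y=6 heading=E
[1] after strafe(right, 1): x=0 y=5 heading=E
[2] after strafe(right, 1): x=0 y=4 heading=E
[3] after move(3): x=3 y=4 heading=E
[4] after strafe(right, 1): x=3 y=3 heading=E
no 3-step plan works, so 4 is optimal.

strafe(right, 1), strafe(right, 1), move(3), strafe(right, 1)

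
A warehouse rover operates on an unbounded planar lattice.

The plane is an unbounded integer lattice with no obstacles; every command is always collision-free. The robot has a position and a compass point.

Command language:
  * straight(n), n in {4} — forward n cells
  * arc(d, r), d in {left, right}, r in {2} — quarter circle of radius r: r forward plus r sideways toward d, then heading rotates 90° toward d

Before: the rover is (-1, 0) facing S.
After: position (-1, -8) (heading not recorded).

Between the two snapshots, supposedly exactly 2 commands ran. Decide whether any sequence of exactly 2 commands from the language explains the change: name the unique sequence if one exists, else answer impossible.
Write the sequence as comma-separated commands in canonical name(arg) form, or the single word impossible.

t0: (-1, 0) facing S
1. straight(4) → (-1, -4) facing S
2. straight(4) → (-1, -8) facing S
no rival 2-sequence matches.

straight(4), straight(4)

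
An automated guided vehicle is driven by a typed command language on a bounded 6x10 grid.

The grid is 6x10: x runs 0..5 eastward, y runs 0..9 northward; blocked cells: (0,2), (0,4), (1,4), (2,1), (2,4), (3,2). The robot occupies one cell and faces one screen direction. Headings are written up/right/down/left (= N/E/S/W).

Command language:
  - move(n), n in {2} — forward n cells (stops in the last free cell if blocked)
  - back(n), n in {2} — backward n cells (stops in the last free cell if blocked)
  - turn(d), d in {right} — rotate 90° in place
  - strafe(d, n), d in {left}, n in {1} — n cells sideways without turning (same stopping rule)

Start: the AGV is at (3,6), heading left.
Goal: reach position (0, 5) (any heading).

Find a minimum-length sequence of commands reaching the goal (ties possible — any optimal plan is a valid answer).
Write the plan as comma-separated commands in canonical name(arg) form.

strafe(left, 1), move(2), move(2)

begin: at (3,6), heading left
t=1 strafe(left, 1) ⇒ at (3,5), heading left
t=2 move(2) ⇒ at (1,5), heading left
t=3 move(2) ⇒ at (0,5), heading left
no 2-step plan works, so 3 is optimal.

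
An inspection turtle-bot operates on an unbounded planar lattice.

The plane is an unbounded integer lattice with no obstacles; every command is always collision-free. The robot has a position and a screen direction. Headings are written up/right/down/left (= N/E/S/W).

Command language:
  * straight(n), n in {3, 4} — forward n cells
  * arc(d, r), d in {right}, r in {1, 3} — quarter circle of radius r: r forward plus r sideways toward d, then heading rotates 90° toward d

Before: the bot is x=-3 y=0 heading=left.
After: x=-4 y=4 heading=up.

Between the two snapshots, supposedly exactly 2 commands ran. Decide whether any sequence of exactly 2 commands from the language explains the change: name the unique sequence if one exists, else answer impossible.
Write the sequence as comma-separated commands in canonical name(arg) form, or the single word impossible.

arc(right, 1), straight(3)

key: order matters: swapping arc(right, 1) and straight(3) lands elsewhere
start: x=-3 y=0 heading=left
1. arc(right, 1) → x=-4 y=1 heading=up
2. straight(3) → x=-4 y=4 heading=up
uniquely the one of 16 2-step routes that fits.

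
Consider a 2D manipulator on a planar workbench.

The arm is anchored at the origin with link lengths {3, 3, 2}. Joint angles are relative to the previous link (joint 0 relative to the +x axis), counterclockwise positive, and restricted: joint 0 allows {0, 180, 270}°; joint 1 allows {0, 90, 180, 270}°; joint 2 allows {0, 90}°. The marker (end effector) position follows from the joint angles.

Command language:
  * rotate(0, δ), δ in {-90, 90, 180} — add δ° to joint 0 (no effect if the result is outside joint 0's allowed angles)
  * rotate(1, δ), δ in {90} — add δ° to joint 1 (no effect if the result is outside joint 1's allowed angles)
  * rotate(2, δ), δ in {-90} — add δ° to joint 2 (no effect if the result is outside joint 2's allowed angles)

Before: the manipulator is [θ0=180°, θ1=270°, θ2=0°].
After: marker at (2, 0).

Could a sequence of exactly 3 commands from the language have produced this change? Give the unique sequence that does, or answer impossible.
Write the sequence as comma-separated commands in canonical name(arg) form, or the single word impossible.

initial: [θ0=180°, θ1=270°, θ2=0°]
[1] after rotate(1, 90): [θ0=180°, θ1=0°, θ2=0°]
[2] after rotate(1, 90): [θ0=180°, θ1=90°, θ2=0°]
[3] after rotate(1, 90): [θ0=180°, θ1=180°, θ2=0°]
uniquely the one of 125 3-step routes that fits.

rotate(1, 90), rotate(1, 90), rotate(1, 90)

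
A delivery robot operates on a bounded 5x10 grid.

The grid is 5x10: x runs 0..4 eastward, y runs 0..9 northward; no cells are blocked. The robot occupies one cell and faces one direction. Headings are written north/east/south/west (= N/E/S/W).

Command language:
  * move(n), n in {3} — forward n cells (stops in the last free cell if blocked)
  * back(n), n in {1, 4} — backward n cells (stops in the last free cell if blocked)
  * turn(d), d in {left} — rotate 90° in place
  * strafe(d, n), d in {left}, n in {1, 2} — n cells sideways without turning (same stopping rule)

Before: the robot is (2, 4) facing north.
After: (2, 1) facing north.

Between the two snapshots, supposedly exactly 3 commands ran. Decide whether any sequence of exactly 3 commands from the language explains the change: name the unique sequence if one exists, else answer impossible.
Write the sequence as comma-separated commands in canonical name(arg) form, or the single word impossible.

back(1), back(1), back(1)

key: heading stays N — no command in the sequence turns
start: (2, 4) facing north
t=1 back(1) ⇒ (2, 3) facing north
t=2 back(1) ⇒ (2, 2) facing north
t=3 back(1) ⇒ (2, 1) facing north
all 216 alternatives checked — unique.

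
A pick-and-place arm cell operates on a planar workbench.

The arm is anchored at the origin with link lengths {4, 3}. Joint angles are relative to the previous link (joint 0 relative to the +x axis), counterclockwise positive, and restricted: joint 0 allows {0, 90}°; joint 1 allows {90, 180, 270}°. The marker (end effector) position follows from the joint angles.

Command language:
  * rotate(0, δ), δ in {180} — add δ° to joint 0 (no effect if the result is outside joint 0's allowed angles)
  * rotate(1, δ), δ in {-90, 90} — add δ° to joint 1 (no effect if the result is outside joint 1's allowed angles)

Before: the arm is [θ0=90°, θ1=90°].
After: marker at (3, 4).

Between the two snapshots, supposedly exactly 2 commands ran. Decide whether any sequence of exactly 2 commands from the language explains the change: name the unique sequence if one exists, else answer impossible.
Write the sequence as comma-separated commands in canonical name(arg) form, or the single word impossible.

rotate(1, 90), rotate(1, 90)

start: [θ0=90°, θ1=90°]
1. rotate(1, 90) → [θ0=90°, θ1=180°]
2. rotate(1, 90) → [θ0=90°, θ1=270°]
no rival 2-sequence matches.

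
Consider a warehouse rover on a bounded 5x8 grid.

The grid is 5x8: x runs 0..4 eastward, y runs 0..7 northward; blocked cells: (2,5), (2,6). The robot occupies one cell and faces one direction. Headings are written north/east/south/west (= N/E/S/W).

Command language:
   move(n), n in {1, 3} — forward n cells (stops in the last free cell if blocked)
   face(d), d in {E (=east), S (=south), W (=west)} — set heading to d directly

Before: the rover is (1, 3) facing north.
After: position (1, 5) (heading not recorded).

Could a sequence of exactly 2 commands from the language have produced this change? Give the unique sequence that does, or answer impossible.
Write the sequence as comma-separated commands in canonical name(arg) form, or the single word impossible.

move(1), move(1)

t0: (1, 3) facing north
1. move(1) → (1, 4) facing north
2. move(1) → (1, 5) facing north
no other 2-command option fits: unique.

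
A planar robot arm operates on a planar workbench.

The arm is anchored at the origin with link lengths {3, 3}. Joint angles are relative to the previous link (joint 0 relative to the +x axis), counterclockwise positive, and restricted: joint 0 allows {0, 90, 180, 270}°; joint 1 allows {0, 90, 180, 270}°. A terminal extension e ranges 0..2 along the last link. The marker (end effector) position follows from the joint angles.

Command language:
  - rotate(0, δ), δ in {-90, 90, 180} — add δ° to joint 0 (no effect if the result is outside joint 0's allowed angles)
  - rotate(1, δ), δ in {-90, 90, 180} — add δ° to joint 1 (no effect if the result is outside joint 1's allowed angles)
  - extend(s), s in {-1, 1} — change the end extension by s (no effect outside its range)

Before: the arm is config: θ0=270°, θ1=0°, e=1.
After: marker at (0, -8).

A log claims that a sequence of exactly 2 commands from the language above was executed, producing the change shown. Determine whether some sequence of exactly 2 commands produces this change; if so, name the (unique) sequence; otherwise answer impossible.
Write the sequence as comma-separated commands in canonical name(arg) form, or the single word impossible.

begin: config: θ0=270°, θ1=0°, e=1
[1] after extend(1): config: θ0=270°, θ1=0°, e=2
[2] after extend(1): config: θ0=270°, θ1=0°, e=2
no other 2-command option fits: unique.

extend(1), extend(1)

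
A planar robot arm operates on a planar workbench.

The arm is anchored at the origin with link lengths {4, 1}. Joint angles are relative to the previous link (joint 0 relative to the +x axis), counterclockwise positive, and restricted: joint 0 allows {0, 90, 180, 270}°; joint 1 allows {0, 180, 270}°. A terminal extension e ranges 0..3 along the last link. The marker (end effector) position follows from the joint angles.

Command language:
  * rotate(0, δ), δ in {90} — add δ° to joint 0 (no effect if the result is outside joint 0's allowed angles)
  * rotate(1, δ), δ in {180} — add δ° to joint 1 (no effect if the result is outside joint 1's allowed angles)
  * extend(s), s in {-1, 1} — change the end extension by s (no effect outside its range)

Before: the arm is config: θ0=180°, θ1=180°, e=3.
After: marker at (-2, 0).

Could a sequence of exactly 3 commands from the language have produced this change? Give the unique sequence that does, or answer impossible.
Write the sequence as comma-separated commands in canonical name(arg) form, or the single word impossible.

extend(1), extend(-1), extend(-1)

key: order matters: swapping extend(1) and extend(-1) lands elsewhere
from: config: θ0=180°, θ1=180°, e=3
1. extend(1) → config: θ0=180°, θ1=180°, e=3
2. extend(-1) → config: θ0=180°, θ1=180°, e=2
3. extend(-1) → config: θ0=180°, θ1=180°, e=1
no other 3-command option fits: unique.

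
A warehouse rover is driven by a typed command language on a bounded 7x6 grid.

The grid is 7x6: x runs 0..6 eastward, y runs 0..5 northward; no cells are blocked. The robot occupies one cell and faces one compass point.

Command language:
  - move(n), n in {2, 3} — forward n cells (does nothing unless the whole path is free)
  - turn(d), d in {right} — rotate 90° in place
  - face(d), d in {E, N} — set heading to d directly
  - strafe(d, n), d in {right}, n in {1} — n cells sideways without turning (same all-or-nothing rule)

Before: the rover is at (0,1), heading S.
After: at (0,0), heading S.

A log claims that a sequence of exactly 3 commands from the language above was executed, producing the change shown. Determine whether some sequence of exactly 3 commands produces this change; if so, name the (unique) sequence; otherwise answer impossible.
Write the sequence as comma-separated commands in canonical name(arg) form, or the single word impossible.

key: still facing S at the end — net rotation zero over 3 steps
begin: at (0,1), heading S
t=1 face(E) ⇒ at (0,1), heading E
t=2 strafe(right, 1) ⇒ at (0,0), heading E
t=3 turn(right) ⇒ at (0,0), heading S
no other 3-command option fits: unique.

face(E), strafe(right, 1), turn(right)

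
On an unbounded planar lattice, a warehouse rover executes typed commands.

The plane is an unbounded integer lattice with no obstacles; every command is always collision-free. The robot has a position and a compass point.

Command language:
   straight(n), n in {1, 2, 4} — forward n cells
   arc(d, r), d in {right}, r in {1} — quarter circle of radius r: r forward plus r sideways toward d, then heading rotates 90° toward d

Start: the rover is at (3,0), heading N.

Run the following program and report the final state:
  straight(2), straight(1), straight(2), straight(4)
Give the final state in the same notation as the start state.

from: at (3,0), heading N
t=1 straight(2) ⇒ at (3,2), heading N
t=2 straight(1) ⇒ at (3,3), heading N
t=3 straight(2) ⇒ at (3,5), heading N
t=4 straight(4) ⇒ at (3,9), heading N

at (3,9), heading N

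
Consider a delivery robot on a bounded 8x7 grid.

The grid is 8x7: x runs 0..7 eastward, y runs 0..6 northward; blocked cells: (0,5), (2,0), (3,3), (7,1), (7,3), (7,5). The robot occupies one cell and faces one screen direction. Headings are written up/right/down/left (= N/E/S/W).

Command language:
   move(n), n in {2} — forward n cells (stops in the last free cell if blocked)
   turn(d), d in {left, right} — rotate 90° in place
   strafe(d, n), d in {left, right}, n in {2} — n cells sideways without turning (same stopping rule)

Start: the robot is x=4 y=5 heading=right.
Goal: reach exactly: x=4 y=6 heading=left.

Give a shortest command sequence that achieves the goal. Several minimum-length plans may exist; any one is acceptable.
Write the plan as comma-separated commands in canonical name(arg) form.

strafe(left, 2), turn(left), turn(left)

start: x=4 y=5 heading=right
t=1 strafe(left, 2) ⇒ x=4 y=6 heading=right
t=2 turn(left) ⇒ x=4 y=6 heading=up
t=3 turn(left) ⇒ x=4 y=6 heading=left
no 2-step plan works, so 3 is optimal.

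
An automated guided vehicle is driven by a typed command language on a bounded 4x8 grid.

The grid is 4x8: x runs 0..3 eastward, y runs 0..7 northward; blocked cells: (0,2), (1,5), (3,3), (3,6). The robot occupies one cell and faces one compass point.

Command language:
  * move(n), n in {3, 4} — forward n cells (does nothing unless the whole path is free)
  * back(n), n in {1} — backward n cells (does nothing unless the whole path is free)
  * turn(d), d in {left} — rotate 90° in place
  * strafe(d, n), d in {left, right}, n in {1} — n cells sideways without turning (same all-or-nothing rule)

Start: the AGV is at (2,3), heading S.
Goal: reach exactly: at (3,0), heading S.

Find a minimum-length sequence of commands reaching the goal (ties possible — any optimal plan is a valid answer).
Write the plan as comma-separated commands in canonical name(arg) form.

from: at (2,3), heading S
1. move(3) → at (2,0), heading S
2. strafe(left, 1) → at (3,0), heading S
no 1-step plan works, so 2 is optimal.

move(3), strafe(left, 1)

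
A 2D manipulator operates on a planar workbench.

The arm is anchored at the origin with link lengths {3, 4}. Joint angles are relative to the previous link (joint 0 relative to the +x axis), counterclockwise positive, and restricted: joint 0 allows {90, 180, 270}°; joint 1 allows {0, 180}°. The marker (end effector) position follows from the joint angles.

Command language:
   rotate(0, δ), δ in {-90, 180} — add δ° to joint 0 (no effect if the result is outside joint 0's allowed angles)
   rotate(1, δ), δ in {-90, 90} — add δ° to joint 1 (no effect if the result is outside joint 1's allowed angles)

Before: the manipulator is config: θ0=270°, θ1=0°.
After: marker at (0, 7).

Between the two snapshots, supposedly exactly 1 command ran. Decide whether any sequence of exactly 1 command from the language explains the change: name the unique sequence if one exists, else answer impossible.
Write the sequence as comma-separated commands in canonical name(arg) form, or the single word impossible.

rotate(0, 180)

start: config: θ0=270°, θ1=0°
t=1 rotate(0, 180) ⇒ config: θ0=90°, θ1=0°
no other 1-command option fits: unique.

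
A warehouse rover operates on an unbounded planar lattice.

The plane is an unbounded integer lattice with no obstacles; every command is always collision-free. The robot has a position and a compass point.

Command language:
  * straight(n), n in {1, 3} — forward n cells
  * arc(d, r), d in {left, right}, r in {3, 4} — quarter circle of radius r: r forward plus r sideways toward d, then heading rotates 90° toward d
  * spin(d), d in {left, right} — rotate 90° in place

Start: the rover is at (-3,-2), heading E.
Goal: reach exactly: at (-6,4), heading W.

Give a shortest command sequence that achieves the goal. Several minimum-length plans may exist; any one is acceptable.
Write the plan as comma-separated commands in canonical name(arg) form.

from: at (-3,-2), heading E
[1] after spin(left): at (-3,-2), heading N
[2] after straight(3): at (-3,1), heading N
[3] after arc(left, 3): at (-6,4), heading W
no 2-step plan works, so 3 is optimal.

spin(left), straight(3), arc(left, 3)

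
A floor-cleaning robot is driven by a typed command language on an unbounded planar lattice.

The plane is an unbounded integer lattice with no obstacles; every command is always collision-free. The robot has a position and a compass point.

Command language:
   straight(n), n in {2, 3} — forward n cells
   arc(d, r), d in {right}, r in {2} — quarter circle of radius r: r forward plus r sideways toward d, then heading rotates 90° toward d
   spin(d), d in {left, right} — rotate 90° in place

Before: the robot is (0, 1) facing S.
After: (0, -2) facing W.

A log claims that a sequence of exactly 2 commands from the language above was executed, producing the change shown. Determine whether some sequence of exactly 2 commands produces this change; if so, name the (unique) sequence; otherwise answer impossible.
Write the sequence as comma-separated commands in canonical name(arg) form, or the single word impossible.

key: order matters: swapping straight(3) and spin(right) lands elsewhere
start: (0, 1) facing S
1. straight(3) → (0, -2) facing S
2. spin(right) → (0, -2) facing W
no rival 2-sequence matches.

straight(3), spin(right)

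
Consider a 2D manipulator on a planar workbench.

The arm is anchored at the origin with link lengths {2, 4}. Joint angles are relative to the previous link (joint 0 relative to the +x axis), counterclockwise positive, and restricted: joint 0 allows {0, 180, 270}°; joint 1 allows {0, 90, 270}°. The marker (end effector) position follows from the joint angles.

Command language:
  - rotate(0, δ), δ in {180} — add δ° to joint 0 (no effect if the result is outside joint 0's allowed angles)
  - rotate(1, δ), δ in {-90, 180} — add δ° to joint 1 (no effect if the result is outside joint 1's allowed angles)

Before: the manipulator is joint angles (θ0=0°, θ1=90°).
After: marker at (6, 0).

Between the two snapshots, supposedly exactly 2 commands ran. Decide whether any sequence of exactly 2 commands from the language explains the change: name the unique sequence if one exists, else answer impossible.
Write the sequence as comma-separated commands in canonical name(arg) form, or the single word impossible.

key: running rotate(1, 180) before rotate(1, -90) would end elsewhere — order is forced
initial: joint angles (θ0=0°, θ1=90°)
[1] after rotate(1, -90): joint angles (θ0=0°, θ1=0°)
[2] after rotate(1, 180): joint angles (θ0=0°, θ1=0°)
all 9 alternatives checked — unique.

rotate(1, -90), rotate(1, 180)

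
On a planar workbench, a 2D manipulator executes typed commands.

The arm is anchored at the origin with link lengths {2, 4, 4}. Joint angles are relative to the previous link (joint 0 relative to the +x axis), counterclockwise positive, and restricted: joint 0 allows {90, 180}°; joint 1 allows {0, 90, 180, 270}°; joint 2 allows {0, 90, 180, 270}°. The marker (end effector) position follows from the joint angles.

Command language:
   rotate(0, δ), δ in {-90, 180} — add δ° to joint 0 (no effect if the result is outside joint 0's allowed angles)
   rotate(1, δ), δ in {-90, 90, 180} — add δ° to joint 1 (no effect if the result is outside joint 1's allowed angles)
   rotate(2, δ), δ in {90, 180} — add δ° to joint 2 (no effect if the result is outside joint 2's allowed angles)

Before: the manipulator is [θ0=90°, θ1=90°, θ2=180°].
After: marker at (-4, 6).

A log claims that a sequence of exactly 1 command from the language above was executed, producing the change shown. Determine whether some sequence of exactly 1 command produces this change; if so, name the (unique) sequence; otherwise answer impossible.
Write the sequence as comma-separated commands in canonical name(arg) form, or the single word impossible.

initial: [θ0=90°, θ1=90°, θ2=180°]
step 1 (rotate(2, 90)): [θ0=90°, θ1=90°, θ2=270°]
all 7 alternatives checked — unique.

rotate(2, 90)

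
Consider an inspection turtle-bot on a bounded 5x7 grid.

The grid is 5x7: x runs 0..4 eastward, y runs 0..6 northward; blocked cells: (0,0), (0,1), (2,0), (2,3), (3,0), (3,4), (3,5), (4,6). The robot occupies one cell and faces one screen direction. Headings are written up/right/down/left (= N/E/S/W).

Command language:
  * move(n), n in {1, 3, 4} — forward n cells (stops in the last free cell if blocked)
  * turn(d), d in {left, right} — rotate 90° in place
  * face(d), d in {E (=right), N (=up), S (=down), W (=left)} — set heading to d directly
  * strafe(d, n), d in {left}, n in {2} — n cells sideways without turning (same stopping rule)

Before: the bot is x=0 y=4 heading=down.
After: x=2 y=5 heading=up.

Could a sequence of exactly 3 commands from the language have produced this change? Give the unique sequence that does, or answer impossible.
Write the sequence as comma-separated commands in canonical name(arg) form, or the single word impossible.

strafe(left, 2), face(N), move(1)

key: running move(1) before strafe(left, 2) would end elsewhere — order is forced
start: x=0 y=4 heading=down
step 1 (strafe(left, 2)): x=2 y=4 heading=down
step 2 (face(N)): x=2 y=4 heading=up
step 3 (move(1)): x=2 y=5 heading=up
uniquely the one of 1000 3-step routes that fits.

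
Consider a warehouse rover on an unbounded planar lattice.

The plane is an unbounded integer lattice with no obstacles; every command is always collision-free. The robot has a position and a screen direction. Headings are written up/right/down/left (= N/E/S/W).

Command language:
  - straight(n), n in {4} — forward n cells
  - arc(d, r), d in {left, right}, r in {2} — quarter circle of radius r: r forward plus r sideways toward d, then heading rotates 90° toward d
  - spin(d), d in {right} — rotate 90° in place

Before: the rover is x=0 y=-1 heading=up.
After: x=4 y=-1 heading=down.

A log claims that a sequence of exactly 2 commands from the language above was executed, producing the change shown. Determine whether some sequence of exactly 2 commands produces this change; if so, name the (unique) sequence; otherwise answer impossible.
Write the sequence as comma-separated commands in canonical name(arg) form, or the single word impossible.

arc(right, 2), arc(right, 2)

key: cell and facing (now S) both changed — the 2 commands mix motion and turning
t0: x=0 y=-1 heading=up
1. arc(right, 2) → x=2 y=1 heading=right
2. arc(right, 2) → x=4 y=-1 heading=down
no rival 2-sequence matches.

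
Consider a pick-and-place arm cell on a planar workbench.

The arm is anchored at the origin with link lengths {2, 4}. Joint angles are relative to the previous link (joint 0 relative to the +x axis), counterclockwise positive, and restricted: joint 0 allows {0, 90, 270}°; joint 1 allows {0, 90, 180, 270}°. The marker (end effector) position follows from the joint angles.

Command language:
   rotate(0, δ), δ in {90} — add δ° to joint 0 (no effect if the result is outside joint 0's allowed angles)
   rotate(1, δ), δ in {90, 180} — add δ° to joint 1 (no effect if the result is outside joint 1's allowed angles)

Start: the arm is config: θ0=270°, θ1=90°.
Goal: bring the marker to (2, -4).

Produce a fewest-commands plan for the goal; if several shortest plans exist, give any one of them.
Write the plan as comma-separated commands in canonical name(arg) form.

start: config: θ0=270°, θ1=90°
[1] after rotate(0, 90): config: θ0=0°, θ1=90°
[2] after rotate(1, 180): config: θ0=0°, θ1=270°
shorter routes all fall short; 2 is best.

rotate(0, 90), rotate(1, 180)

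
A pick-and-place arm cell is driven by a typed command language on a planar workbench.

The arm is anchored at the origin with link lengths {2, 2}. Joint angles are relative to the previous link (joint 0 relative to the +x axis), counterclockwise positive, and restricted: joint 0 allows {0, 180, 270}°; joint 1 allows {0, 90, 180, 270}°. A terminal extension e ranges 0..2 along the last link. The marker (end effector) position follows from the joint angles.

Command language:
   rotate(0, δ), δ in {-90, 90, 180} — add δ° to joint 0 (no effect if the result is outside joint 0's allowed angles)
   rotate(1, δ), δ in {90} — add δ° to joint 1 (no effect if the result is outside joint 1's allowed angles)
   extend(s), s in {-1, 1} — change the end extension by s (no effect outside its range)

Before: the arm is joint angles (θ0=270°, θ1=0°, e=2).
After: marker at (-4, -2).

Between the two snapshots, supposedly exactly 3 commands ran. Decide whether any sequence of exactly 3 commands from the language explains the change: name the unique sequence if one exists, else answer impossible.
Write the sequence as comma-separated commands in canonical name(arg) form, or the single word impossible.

begin: joint angles (θ0=270°, θ1=0°, e=2)
t=1 rotate(1, 90) ⇒ joint angles (θ0=270°, θ1=90°, e=2)
t=2 rotate(1, 90) ⇒ joint angles (θ0=270°, θ1=180°, e=2)
t=3 rotate(1, 90) ⇒ joint angles (θ0=270°, θ1=270°, e=2)
all 216 alternatives checked — unique.

rotate(1, 90), rotate(1, 90), rotate(1, 90)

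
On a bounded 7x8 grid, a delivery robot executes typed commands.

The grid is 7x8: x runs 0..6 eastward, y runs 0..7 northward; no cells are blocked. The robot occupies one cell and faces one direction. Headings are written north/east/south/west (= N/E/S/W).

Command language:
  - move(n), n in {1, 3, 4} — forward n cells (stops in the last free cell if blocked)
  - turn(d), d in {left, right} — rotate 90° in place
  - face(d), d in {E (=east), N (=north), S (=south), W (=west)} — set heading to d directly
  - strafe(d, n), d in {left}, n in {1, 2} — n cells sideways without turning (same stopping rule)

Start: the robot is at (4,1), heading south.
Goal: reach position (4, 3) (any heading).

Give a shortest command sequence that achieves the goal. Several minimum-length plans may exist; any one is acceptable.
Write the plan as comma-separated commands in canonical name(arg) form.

begin: at (4,1), heading south
[1] after face(E): at (4,1), heading east
[2] after strafe(left, 2): at (4,3), heading east
no 1-step plan works, so 2 is optimal.

face(E), strafe(left, 2)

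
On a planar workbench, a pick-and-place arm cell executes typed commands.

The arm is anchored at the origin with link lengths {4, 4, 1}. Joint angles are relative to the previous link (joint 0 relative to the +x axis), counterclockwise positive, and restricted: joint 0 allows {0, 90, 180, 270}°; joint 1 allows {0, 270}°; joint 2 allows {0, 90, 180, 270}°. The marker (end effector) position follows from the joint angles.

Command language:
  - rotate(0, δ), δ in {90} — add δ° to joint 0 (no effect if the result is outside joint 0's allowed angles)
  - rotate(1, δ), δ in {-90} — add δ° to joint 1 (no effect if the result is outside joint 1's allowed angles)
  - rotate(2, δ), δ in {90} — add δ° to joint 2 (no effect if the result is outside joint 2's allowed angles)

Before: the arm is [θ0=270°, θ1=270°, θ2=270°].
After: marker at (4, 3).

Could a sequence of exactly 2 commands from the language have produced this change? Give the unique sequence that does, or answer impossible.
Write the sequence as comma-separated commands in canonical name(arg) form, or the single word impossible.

t0: [θ0=270°, θ1=270°, θ2=270°]
[1] after rotate(0, 90): [θ0=0°, θ1=270°, θ2=270°]
[2] after rotate(0, 90): [θ0=90°, θ1=270°, θ2=270°]
no rival 2-sequence matches.

rotate(0, 90), rotate(0, 90)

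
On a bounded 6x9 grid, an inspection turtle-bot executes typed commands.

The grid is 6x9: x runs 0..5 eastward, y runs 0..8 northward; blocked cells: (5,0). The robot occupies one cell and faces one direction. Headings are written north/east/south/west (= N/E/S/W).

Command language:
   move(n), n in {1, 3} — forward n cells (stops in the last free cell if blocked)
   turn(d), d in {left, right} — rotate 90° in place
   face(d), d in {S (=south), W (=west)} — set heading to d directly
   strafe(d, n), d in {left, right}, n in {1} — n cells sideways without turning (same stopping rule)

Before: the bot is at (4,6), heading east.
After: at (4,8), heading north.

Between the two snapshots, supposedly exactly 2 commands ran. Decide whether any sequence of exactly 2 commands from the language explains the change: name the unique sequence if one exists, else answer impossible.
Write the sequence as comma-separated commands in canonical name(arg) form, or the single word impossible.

turn(left), move(3)

key: cell and facing (now N) both changed — the 2 commands mix motion and turning
start: at (4,6), heading east
1. turn(left) → at (4,6), heading north
2. move(3) → at (4,8), heading north
all 64 alternatives checked — unique.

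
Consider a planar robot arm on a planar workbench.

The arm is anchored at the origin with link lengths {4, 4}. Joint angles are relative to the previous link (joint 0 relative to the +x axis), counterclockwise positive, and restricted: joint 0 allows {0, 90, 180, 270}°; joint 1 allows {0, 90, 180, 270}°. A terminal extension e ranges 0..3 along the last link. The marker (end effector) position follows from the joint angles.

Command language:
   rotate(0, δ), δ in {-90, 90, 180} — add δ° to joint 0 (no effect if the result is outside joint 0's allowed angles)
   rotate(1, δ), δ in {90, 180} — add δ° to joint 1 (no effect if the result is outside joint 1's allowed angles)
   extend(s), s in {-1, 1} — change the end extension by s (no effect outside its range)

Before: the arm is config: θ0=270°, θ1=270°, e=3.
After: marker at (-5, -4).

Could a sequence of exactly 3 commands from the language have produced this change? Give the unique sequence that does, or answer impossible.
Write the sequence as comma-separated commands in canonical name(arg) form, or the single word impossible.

extend(1), extend(-1), extend(-1)

key: running extend(-1) before extend(1) would end elsewhere — order is forced
t0: config: θ0=270°, θ1=270°, e=3
[1] after extend(1): config: θ0=270°, θ1=270°, e=3
[2] after extend(-1): config: θ0=270°, θ1=270°, e=2
[3] after extend(-1): config: θ0=270°, θ1=270°, e=1
uniquely the one of 343 3-step routes that fits.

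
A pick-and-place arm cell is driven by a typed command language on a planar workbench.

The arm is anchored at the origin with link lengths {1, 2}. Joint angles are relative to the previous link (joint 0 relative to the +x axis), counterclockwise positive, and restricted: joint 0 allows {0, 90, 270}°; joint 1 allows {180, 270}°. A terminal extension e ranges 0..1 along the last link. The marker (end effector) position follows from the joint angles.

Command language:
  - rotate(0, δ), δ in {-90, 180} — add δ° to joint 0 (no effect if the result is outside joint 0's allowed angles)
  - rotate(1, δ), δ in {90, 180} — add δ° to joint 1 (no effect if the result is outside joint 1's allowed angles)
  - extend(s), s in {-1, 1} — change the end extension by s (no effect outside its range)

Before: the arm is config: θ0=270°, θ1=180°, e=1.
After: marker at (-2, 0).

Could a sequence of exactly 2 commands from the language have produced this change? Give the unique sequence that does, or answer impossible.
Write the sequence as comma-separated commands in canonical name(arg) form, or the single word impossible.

rotate(0, 180), rotate(0, -90)

key: order matters: swapping rotate(0, 180) and rotate(0, -90) lands elsewhere
from: config: θ0=270°, θ1=180°, e=1
[1] after rotate(0, 180): config: θ0=90°, θ1=180°, e=1
[2] after rotate(0, -90): config: θ0=0°, θ1=180°, e=1
all 36 alternatives checked — unique.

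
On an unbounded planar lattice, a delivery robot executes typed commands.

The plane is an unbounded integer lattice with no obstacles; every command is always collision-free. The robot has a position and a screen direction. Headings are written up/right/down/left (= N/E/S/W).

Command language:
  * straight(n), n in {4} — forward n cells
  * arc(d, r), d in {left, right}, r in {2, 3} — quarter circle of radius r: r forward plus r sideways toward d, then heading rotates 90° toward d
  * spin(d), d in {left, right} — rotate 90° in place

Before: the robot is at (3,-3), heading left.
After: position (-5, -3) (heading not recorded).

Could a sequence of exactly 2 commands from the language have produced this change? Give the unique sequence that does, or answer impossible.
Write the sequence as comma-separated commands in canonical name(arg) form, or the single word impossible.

begin: at (3,-3), heading left
step 1 (straight(4)): at (-1,-3), heading left
step 2 (straight(4)): at (-5,-3), heading left
all 49 alternatives checked — unique.

straight(4), straight(4)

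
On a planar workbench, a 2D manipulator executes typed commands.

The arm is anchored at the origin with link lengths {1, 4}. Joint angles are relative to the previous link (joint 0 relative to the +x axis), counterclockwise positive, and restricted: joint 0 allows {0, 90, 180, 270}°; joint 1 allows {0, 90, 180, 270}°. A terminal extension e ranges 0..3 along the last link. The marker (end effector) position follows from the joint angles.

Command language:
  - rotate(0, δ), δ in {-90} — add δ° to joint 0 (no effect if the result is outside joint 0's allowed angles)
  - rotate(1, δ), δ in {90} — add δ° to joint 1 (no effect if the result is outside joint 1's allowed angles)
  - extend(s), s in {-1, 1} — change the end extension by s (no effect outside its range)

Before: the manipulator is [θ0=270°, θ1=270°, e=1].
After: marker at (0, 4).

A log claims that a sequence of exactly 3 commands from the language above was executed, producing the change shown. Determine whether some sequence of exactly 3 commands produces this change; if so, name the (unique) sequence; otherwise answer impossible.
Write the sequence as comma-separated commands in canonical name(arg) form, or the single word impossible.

rotate(1, 90), rotate(1, 90), rotate(1, 90)

initial: [θ0=270°, θ1=270°, e=1]
t=1 rotate(1, 90) ⇒ [θ0=270°, θ1=0°, e=1]
t=2 rotate(1, 90) ⇒ [θ0=270°, θ1=90°, e=1]
t=3 rotate(1, 90) ⇒ [θ0=270°, θ1=180°, e=1]
no other 3-command option fits: unique.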